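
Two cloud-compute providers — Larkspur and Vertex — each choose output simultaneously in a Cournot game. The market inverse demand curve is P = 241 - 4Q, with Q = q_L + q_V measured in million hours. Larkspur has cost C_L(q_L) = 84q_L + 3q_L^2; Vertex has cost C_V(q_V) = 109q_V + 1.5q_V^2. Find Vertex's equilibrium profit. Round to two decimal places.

Larkspur's profit: π_L = (241 - 4Q)q_L - (84q_L + 3q_L²). Setting ∂π_L/∂q_L = 0: 157 - 14q_L - 4(q_V) = 0.
Vertex's profit: π_V = (241 - 4Q)q_V - (109q_V + (3/2)q_V²). Setting ∂π_V/∂q_V = 0: 132 - 11q_V - 4(q_L) = 0.
Best responses: q_L = (157 - 4q_V)/14, q_V = (132 - 4q_L)/11.
Solving the pair: q_L = 1199/138, q_V = 610/69.
Price P = 241 - 4·17.5290 = 170.8841.
Vertex's profit: 170.8841·(610/69) - 109·(610/69) - (3/2)(610/69)² = 429.8572.

429.86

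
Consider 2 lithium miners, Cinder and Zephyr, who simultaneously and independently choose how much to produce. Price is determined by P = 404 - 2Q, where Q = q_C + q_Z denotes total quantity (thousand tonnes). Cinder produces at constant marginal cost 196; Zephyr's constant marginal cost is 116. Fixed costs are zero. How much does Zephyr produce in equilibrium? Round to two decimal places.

61.33

Cinder's profit: π_C = (404 - 2Q)q_C - (196q_C). Setting ∂π_C/∂q_C = 0: 208 - 4q_C - 2(q_Z) = 0.
Zephyr's profit: π_Z = (404 - 2Q)q_Z - (116q_Z). Setting ∂π_Z/∂q_Z = 0: 288 - 4q_Z - 2(q_C) = 0.
So q_C = (208 - 2q_Z)/4 and q_Z = (288 - 2q_C)/4.
Solving the pair: q_C = 64/3, q_Z = 184/3.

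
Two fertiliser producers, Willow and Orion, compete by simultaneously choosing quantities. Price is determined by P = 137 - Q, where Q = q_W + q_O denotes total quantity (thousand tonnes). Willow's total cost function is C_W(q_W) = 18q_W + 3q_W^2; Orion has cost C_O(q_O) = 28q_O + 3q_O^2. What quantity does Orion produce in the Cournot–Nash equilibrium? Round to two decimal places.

Willow's profit: π_W = (137 - Q)q_W - (18q_W + 3q_W²). Setting ∂π_W/∂q_W = 0: 119 - 8q_W - (q_O) = 0.
Orion's profit: π_O = (137 - Q)q_O - (28q_O + 3q_O²). Setting ∂π_O/∂q_O = 0: 109 - 8q_O - (q_W) = 0.
So q_W = (119 - q_O)/8 and q_O = (109 - q_W)/8.
Solving the pair: q_W = 281/21, q_O = 251/21.

11.95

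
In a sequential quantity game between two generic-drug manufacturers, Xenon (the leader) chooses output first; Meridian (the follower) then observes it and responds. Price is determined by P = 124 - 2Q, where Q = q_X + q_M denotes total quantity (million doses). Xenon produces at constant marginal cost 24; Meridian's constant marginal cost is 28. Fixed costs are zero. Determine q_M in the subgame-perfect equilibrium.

Solve by backward induction. Given q_X, the follower Meridian maximises π_M = (124 - 2q_X - 2q_M)q_M - 28q_M.
Setting the follower's marginal profit to zero, 96 - 2q_X - 4q_M = 0, i.e. q_M = (96 - 2q_X)/4.
The leader anticipates this reaction. Substituting into P = 124 - 2Q gives P = 76 - q_X, so π_X = (76 - q_X)q_X - 24q_X.
Leader FOC: 52 - 2q_X = 0, so q_X = 26.
Then q_M = (96 - 2·26)/4 = 11.

11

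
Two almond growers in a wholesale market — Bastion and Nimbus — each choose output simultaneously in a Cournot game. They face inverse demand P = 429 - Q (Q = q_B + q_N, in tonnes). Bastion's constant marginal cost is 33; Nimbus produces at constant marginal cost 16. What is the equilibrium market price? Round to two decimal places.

159.33

Bastion's profit: π_B = (429 - Q)q_B - (33q_B). Setting ∂π_B/∂q_B = 0: 396 - 2q_B - (q_N) = 0.
Nimbus's first-order condition: 413 - 2q_N - (q_B) = 0.
Best responses: q_B = (396 - q_N)/2, q_N = (413 - q_B)/2.
Substituting one into the other gives q_B = 379/3 and q_N = 430/3.
Total output Q = 809/3, so price P = 429 - 809/3 = 478/3.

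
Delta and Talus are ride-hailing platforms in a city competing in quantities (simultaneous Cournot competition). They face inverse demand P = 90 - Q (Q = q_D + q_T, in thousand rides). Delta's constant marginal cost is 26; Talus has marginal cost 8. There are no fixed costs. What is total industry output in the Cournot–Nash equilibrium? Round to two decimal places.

Delta's profit: π_D = (90 - Q)q_D - (26q_D). Setting ∂π_D/∂q_D = 0: 64 - 2q_D - (q_T) = 0.
Talus's profit: π_T = (90 - Q)q_T - (8q_T). Setting ∂π_T/∂q_T = 0: 82 - 2q_T - (q_D) = 0.
Rearranging gives the reaction functions q_D = (64 - q_T)/2 and q_T = (82 - q_D)/2.
Solving the pair: q_D = 46/3, q_T = 100/3.
Total output Q = 46/3 + 100/3 = 146/3.

48.67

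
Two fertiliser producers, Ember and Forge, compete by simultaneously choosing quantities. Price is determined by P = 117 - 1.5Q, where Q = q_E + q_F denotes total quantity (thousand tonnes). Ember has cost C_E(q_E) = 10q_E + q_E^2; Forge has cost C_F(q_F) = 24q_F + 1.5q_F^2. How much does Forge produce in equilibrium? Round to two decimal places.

10.97

Ember's profit: π_E = (117 - 1.5Q)q_E - (10q_E + q_E²). Setting ∂π_E/∂q_E = 0: 107 - 5q_E - (3/2)(q_F) = 0.
Forge's first-order condition: 93 - 6q_F - (3/2)(q_E) = 0.
Rearranging gives the reaction functions q_E = (107 - (3/2)q_F)/5 and q_F = (93 - (3/2)q_E)/6.
Substituting one into the other gives q_E = 670/37 and q_F = 406/37.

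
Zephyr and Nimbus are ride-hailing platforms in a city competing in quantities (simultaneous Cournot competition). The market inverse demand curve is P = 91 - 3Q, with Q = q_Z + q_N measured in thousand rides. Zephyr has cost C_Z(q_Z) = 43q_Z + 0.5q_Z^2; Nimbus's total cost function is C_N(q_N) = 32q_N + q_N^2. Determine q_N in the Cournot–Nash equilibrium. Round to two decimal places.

5.72

Zephyr's profit: π_Z = (91 - 3Q)q_Z - (43q_Z + (1/2)q_Z²). Setting ∂π_Z/∂q_Z = 0: 48 - 7q_Z - 3(q_N) = 0.
Nimbus's profit: π_N = (91 - 3Q)q_N - (32q_N + q_N²). Setting ∂π_N/∂q_N = 0: 59 - 8q_N - 3(q_Z) = 0.
Rearranging gives the reaction functions q_Z = (48 - 3q_N)/7 and q_N = (59 - 3q_Z)/8.
Substituting one into the other gives q_Z = 207/47 and q_N = 269/47.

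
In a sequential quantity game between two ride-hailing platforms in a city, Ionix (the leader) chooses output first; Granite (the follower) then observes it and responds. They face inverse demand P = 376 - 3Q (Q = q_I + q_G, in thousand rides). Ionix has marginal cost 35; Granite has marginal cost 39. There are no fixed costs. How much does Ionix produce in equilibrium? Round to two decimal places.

57.50

The follower Granite best-responds to any q_I: π_G = (376 - 3Q)q_G - 39q_G.
Setting the follower's marginal profit to zero, 337 - 3q_I - 6q_G = 0, i.e. q_G = (337 - 3q_I)/6.
Ionix substitutes q_G(q_I) into its own profit: π_I = q_I(376 - 3q_I - (337 - 3q_I)/2) - 35q_I = (415/2 - (3/2)q_I)q_I - 35q_I.
Maximising: ∂π_I/∂q_I = 345/2 - 3q_I = 0, giving q_I = 115/2.
Then q_G = (337 - 3·(115/2))/6 = 329/12.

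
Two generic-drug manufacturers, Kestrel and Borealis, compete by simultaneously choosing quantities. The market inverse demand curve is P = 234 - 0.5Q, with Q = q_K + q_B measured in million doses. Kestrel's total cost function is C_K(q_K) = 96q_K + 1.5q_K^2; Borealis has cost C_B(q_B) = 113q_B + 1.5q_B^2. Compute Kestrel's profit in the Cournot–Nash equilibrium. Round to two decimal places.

1947.67

Kestrel's profit: π_K = (234 - 0.5Q)q_K - (96q_K + (3/2)q_K²). Setting ∂π_K/∂q_K = 0: 138 - 4q_K - (1/2)(q_B) = 0.
Borealis's profit: π_B = (234 - 0.5Q)q_B - (113q_B + (3/2)q_B²). Setting ∂π_B/∂q_B = 0: 121 - 4q_B - (1/2)(q_K) = 0.
Rearranging gives the reaction functions q_K = (138 - (1/2)q_B)/4 and q_B = (121 - (1/2)q_K)/4.
Solving the pair: q_K = 1966/63, q_B = 1660/63.
Price P = 234 - (1/2)·(518/9) = 1847/9.
Kestrel's profit: (1847/9)·(1966/63) - 96·(1966/63) - (3/2)(1966/63)² = 1947.6725.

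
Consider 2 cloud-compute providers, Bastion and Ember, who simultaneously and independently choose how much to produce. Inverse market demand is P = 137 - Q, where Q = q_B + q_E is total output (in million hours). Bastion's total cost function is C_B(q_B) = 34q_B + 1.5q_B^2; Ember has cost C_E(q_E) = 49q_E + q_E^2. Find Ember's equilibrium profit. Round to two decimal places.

629.19

Bastion's profit: π_B = (137 - Q)q_B - (34q_B + (3/2)q_B²). Setting ∂π_B/∂q_B = 0: 103 - 5q_B - (q_E) = 0.
Ember's profit: π_E = (137 - Q)q_E - (49q_E + q_E²). Setting ∂π_E/∂q_E = 0: 88 - 4q_E - (q_B) = 0.
So q_B = (103 - q_E)/5 and q_E = (88 - q_B)/4.
Substituting one into the other gives q_B = 324/19 and q_E = 337/19.
Price P = 137 - 661/19 = 1942/19.
Ember's profit: (1942/19)·(337/19) - 49·(337/19) - (337/19)² = 629.1911.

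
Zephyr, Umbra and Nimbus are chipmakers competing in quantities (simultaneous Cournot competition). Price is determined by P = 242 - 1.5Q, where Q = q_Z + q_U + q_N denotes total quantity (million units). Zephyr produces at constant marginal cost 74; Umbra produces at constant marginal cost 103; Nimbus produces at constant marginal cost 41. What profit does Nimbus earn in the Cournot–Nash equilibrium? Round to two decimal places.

3650.67

Zephyr's profit: π_Z = (242 - 1.5Q)q_Z - (74q_Z). Setting ∂π_Z/∂q_Z = 0: 168 - 3q_Z - (3/2)(q_U + q_N) = 0.
Umbra's profit: π_U = (242 - 1.5Q)q_U - (103q_U). Setting ∂π_U/∂q_U = 0: 139 - 3q_U - (3/2)(q_Z + q_N) = 0.
Nimbus's first-order condition: 201 - 3q_N - (3/2)(q_Z + q_U) = 0.
Summing all 3 equations gives 508 − 6Q = 0, hence Q = 254/3.
Back-substituting: q_Z = (168 − 127)/(3/2) = 82/3, q_U = (139 − 127)/(3/2) = 8, q_N = (201 − 127)/(3/2) = 148/3.
Price P = 242 - (3/2)·(254/3) = 115.
Nimbus's profit: (115 - 41)·(148/3) = 3650.6667.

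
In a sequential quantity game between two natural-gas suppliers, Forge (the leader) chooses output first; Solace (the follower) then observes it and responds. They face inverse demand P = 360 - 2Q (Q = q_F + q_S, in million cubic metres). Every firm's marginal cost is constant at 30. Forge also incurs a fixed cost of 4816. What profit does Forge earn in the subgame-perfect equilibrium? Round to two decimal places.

The follower Solace best-responds to any q_F: π_S = (360 - 2Q)q_S - 30q_S.
Setting the follower's marginal profit to zero, 330 - 2q_F - 4q_S = 0, i.e. q_S = (330 - 2q_F)/4.
Forge substitutes q_S(q_F) into its own profit: π_F = q_F(360 - 2q_F - (330 - 2q_F)/2) - 30q_F = (195 - q_F)q_F - 30q_F.
Maximising: ∂π_F/∂q_F = 165 - 2q_F = 0, giving q_F = 165/2.
Then q_S = (330 - 2·(165/2))/4 = 165/4.
Price P = 360 - 2·(495/4) = 225/2.
Forge's profit: (225/2 - 30)·(165/2) - 4816 = 1990.2500.

1990.25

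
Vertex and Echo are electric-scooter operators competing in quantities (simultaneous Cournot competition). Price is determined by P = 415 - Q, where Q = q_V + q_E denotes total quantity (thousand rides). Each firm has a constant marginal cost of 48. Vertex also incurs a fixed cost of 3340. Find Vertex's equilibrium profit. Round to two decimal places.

11625.44

Each firm earns π_i = (415 - Q)q_i - 48q_i.
Setting ∂π_i/∂q_i = 0 with rivals' quantities fixed: 367 - 2q_i - q_j = 0.
With identical firms every q_j equals q_i, so q_j = q_i and 367 = 3q_i, giving q_i = 367/3.
Price P = 415 - 734/3 = 511/3.
Vertex's profit: (511/3 - 48)·(367/3) - 3340 = 11625.4444.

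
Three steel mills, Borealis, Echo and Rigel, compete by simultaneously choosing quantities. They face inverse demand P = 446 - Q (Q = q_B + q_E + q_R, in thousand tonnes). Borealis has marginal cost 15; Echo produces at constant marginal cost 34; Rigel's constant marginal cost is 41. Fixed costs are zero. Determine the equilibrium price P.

Borealis's profit: π_B = (446 - Q)q_B - (15q_B). Setting ∂π_B/∂q_B = 0: 431 - 2q_B - (q_E + q_R) = 0.
Echo's first-order condition: 412 - 2q_E - (q_B + q_R) = 0.
Rigel's first-order condition: 405 - 2q_R - (q_B + q_E) = 0.
Summing all 3 equations gives 1248 − 4Q = 0, hence Q = 312.
Back-substituting: q_B = (431 − 312) = 119, q_E = (412 − 312) = 100, q_R = (405 − 312) = 93.
Total output Q = 312, so price P = 446 - 312 = 134.

134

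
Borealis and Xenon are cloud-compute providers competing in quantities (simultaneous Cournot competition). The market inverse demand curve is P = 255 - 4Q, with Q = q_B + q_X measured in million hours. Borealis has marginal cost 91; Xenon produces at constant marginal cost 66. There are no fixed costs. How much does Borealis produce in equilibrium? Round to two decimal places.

11.58

Borealis's profit: π_B = (255 - 4Q)q_B - (91q_B). Setting ∂π_B/∂q_B = 0: 164 - 8q_B - 4(q_X) = 0.
Xenon's first-order condition: 189 - 8q_X - 4(q_B) = 0.
So q_B = (164 - 4q_X)/8 and q_X = (189 - 4q_B)/8.
Substituting one into the other gives q_B = 139/12 and q_X = 107/6.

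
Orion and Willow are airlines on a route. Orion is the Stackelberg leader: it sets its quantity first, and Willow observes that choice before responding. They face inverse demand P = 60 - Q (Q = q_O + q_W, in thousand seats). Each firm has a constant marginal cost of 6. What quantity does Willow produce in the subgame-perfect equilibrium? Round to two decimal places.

Solve by backward induction. Given q_O, the follower Willow maximises π_W = (60 - q_O - q_W)q_W - 6q_W.
Follower FOC: 54 - q_O - 2q_W = 0, so q_W(q_O) = (54 - q_O)/2.
Orion substitutes q_W(q_O) into its own profit: π_O = q_O(60 - q_O - (54 - q_O)/2) - 6q_O = (33 - (1/2)q_O)q_O - 6q_O.
Leader FOC: 27 - q_O = 0, so q_O = 27.
Then q_W = (54 - 27)/2 = 27/2.

13.50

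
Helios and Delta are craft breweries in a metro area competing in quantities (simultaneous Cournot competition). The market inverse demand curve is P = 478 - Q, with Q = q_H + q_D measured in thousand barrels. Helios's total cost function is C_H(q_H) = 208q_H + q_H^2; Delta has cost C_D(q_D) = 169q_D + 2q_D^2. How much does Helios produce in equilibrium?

Helios's profit: π_H = (478 - Q)q_H - (208q_H + q_H²). Setting ∂π_H/∂q_H = 0: 270 - 4q_H - (q_D) = 0.
Delta's first-order condition: 309 - 6q_D - (q_H) = 0.
Rearranging gives the reaction functions q_H = (270 - q_D)/4 and q_D = (309 - q_H)/6.
Solving the pair: q_H = 57, q_D = 42.

57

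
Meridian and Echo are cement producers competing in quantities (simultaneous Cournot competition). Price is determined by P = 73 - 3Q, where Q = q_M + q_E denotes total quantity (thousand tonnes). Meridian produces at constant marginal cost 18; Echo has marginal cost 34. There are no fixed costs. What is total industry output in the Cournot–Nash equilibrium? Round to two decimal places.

10.44

Meridian's profit: π_M = (73 - 3Q)q_M - (18q_M). Setting ∂π_M/∂q_M = 0: 55 - 6q_M - 3(q_E) = 0.
Echo's profit: π_E = (73 - 3Q)q_E - (34q_E). Setting ∂π_E/∂q_E = 0: 39 - 6q_E - 3(q_M) = 0.
So q_M = (55 - 3q_E)/6 and q_E = (39 - 3q_M)/6.
Substituting one into the other gives q_M = 71/9 and q_E = 23/9.
Total output Q = 71/9 + 23/9 = 94/9.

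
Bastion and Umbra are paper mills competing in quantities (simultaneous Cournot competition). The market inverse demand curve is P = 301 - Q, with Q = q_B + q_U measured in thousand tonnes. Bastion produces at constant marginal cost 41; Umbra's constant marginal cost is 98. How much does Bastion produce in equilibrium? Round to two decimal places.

Bastion's profit: π_B = (301 - Q)q_B - (41q_B). Setting ∂π_B/∂q_B = 0: 260 - 2q_B - (q_U) = 0.
Umbra's profit: π_U = (301 - Q)q_U - (98q_U). Setting ∂π_U/∂q_U = 0: 203 - 2q_U - (q_B) = 0.
Rearranging gives the reaction functions q_B = (260 - q_U)/2 and q_U = (203 - q_B)/2.
Substituting one into the other gives q_B = 317/3 and q_U = 146/3.

105.67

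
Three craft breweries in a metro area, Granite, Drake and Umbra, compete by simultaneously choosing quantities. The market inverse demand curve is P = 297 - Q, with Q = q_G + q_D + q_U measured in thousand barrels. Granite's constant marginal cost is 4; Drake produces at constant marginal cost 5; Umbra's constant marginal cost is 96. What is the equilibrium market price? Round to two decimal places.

100.50

Granite's profit: π_G = (297 - Q)q_G - (4q_G). Setting ∂π_G/∂q_G = 0: 293 - 2q_G - (q_D + q_U) = 0.
Drake's first-order condition: 292 - 2q_D - (q_G + q_U) = 0.
Umbra's profit: π_U = (297 - Q)q_U - (96q_U). Setting ∂π_U/∂q_U = 0: 201 - 2q_U - (q_G + q_D) = 0.
Adding the 3 conditions: 786 − 2Q − 2Q = 0, i.e. Q = 393/2.
Back-substituting: q_G = (293 − 393/2) = 193/2, q_D = (292 − 393/2) = 191/2, q_U = (201 − 393/2) = 9/2.
Total output Q = 393/2, so price P = 297 - 393/2 = 201/2.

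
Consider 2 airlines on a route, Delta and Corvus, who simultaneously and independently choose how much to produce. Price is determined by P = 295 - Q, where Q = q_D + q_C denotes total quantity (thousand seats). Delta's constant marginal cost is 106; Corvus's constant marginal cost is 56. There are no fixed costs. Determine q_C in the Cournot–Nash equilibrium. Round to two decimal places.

Delta's profit: π_D = (295 - Q)q_D - (106q_D). Setting ∂π_D/∂q_D = 0: 189 - 2q_D - (q_C) = 0.
Corvus's profit: π_C = (295 - Q)q_C - (56q_C). Setting ∂π_C/∂q_C = 0: 239 - 2q_C - (q_D) = 0.
Best responses: q_D = (189 - q_C)/2, q_C = (239 - q_D)/2.
Substituting one into the other gives q_D = 139/3 and q_C = 289/3.

96.33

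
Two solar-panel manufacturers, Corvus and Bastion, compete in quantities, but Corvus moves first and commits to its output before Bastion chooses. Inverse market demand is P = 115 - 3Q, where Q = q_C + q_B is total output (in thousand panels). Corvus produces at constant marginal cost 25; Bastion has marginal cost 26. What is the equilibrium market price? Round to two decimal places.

47.75

Solve by backward induction. Given q_C, the follower Bastion maximises π_B = (115 - 3q_C - 3q_B)q_B - 26q_B.
Follower FOC: 89 - 3q_C - 6q_B = 0, so q_B(q_C) = (89 - 3q_C)/6.
Corvus substitutes q_B(q_C) into its own profit: π_C = q_C(115 - 3q_C - (89 - 3q_C)/2) - 25q_C = (141/2 - (3/2)q_C)q_C - 25q_C.
Leader FOC: 91/2 - 3q_C = 0, so q_C = 91/6.
Then q_B = (89 - 3·(91/6))/6 = 29/4.
Total output Q = 269/12, so price P = 115 - 3·(269/12) = 191/4.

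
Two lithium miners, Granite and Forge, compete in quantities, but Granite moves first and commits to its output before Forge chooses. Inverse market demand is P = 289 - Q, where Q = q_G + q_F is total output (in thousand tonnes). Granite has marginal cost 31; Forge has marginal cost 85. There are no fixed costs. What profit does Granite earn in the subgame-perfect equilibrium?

12168

Solve by backward induction. Given q_G, the follower Forge maximises π_F = (289 - q_G - q_F)q_F - 85q_F.
Setting the follower's marginal profit to zero, 204 - q_G - 2q_F = 0, i.e. q_F = (204 - q_G)/2.
The leader anticipates this reaction. Substituting into P = 289 - Q gives P = 187 - (1/2)q_G, so π_G = (187 - (1/2)q_G)q_G - 31q_G.
Maximising: ∂π_G/∂q_G = 156 - q_G = 0, giving q_G = 156.
Then q_F = (204 - 156)/2 = 24.
Price P = 289 - 180 = 109.
Granite's profit: (109 - 31)·156 = 12168.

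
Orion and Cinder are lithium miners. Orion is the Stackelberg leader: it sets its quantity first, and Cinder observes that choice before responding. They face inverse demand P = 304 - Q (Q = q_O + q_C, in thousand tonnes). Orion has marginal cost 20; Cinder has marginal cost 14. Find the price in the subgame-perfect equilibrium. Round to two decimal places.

The follower Cinder best-responds to any q_O: π_C = (304 - Q)q_C - 14q_C.
∂π_C/∂q_C = 290 - q_O - 2q_C = 0 gives the reaction function q_C = (290 - q_O)/2.
The leader anticipates this reaction. Substituting into P = 304 - Q gives P = 159 - (1/2)q_O, so π_O = (159 - (1/2)q_O)q_O - 20q_O.
Maximising: ∂π_O/∂q_O = 139 - q_O = 0, giving q_O = 139.
Then q_C = (290 - 139)/2 = 151/2.
Total output Q = 429/2, so price P = 304 - 429/2 = 179/2.

89.50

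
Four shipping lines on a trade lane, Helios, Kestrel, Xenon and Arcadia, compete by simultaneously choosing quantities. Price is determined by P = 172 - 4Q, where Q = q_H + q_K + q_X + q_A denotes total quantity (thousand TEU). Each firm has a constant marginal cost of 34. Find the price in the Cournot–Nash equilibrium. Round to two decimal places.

61.60

A representative firm's profit is π_i = q_i(172 - 4Q) - 34q_i.
Setting ∂π_i/∂q_i = 0 with rivals' quantities fixed: 138 - 8q_i - 4·Σ_{j≠i} q_j = 0.
By symmetry each firm produces the same amount; substituting Σ_{j≠i} q_j = 3q_i yields q_i = 138/20 = 69/10.
Total output Q = 138/5, so price P = 172 - 4·(138/5) = 308/5.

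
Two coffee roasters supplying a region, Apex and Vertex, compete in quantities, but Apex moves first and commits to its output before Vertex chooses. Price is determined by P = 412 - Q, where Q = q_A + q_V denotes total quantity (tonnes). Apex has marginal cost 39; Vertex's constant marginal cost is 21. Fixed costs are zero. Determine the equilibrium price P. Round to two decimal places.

127.75

Solve by backward induction. Given q_A, the follower Vertex maximises π_V = (412 - q_A - q_V)q_V - 21q_V.
Follower FOC: 391 - q_A - 2q_V = 0, so q_V(q_A) = (391 - q_A)/2.
The leader anticipates this reaction. Substituting into P = 412 - Q gives P = 433/2 - (1/2)q_A, so π_A = (433/2 - (1/2)q_A)q_A - 39q_A.
Leader FOC: 355/2 - q_A = 0, so q_A = 355/2.
Then q_V = (391 - 355/2)/2 = 427/4.
Total output Q = 1137/4, so price P = 412 - 1137/4 = 511/4.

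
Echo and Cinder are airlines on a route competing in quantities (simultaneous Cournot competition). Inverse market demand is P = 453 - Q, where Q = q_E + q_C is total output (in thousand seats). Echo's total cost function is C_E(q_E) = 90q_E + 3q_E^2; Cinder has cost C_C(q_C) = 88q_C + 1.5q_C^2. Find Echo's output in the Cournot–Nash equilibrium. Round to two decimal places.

Echo's profit: π_E = (453 - Q)q_E - (90q_E + 3q_E²). Setting ∂π_E/∂q_E = 0: 363 - 8q_E - (q_C) = 0.
Cinder's first-order condition: 365 - 5q_C - (q_E) = 0.
Best responses: q_E = (363 - q_C)/8, q_C = (365 - q_E)/5.
Solving the pair: q_E = 1450/39, q_C = 65.5641.

37.18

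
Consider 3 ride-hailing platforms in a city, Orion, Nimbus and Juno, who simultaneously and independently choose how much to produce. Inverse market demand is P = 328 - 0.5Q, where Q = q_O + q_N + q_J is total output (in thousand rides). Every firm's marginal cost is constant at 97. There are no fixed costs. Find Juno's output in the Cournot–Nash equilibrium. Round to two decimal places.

A representative firm's profit is π_i = q_i(328 - 0.5Q) - 97q_i.
First-order condition (treating rivals' output as given): 231 - q_i - (1/2)·Σ_{j≠i} q_j = 0.
By symmetry each firm produces the same amount; substituting Σ_{j≠i} q_j = 2q_i yields q_i = 231/2.

115.50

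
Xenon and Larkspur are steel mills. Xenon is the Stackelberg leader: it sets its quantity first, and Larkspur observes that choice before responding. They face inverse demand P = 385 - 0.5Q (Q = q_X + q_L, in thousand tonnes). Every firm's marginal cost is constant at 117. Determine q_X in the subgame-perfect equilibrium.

The follower Larkspur best-responds to any q_X: π_L = (385 - 0.5Q)q_L - 117q_L.
Follower FOC: 268 - (1/2)q_X - q_L = 0, so q_L(q_X) = (268 - (1/2)q_X).
The leader anticipates this reaction. Substituting into P = 385 - 0.5Q gives P = 251 - (1/4)q_X, so π_X = (251 - (1/4)q_X)q_X - 117q_X.
The leader's first-order condition 134 - (1/2)q_X = 0 yields q_X = 268.
Then q_L = (268 - (1/2)·268) = 134.

268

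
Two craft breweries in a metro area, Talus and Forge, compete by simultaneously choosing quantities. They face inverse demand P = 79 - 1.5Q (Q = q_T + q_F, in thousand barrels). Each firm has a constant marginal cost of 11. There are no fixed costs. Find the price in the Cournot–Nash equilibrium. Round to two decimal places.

Each firm earns π_i = (79 - 1.5Q)q_i - 11q_i.
First-order condition (treating rivals' output as given): 68 - 3q_i - (3/2)q_j = 0.
With identical firms every q_j equals q_i, so q_j = q_i and 68 = (9/2)q_i, giving q_i = 136/9.
Total output Q = 272/9, so price P = 79 - (3/2)·(272/9) = 101/3.

33.67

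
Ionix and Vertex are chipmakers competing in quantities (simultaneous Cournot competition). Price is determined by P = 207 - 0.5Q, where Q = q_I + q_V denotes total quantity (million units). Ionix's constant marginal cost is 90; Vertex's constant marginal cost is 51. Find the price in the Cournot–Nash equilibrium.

116

Ionix's profit: π_I = (207 - 0.5Q)q_I - (90q_I). Setting ∂π_I/∂q_I = 0: 117 - q_I - (1/2)(q_V) = 0.
Vertex's profit: π_V = (207 - 0.5Q)q_V - (51q_V). Setting ∂π_V/∂q_V = 0: 156 - q_V - (1/2)(q_I) = 0.
Rearranging gives the reaction functions q_I = (117 - (1/2)q_V) and q_V = (156 - (1/2)q_I).
Substituting one into the other gives q_I = 52 and q_V = 130.
Total output Q = 182, so price P = 207 - (1/2)·182 = 116.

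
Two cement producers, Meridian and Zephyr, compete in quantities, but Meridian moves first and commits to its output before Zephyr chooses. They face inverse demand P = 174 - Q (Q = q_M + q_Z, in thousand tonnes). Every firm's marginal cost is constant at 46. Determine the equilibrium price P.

Solve by backward induction. Given q_M, the follower Zephyr maximises π_Z = (174 - q_M - q_Z)q_Z - 46q_Z.
Follower FOC: 128 - q_M - 2q_Z = 0, so q_Z(q_M) = (128 - q_M)/2.
Meridian substitutes q_Z(q_M) into its own profit: π_M = q_M(174 - q_M - (128 - q_M)/2) - 46q_M = (110 - (1/2)q_M)q_M - 46q_M.
Leader FOC: 64 - q_M = 0, so q_M = 64.
Then q_Z = (128 - 64)/2 = 32.
Total output Q = 96, so price P = 174 - 96 = 78.

78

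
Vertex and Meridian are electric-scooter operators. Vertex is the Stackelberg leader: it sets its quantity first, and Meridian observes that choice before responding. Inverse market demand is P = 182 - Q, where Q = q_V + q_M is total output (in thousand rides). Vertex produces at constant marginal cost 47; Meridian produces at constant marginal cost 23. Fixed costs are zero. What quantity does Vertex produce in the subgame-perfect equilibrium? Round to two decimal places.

The follower Meridian best-responds to any q_V: π_M = (182 - Q)q_M - 23q_M.
Setting the follower's marginal profit to zero, 159 - q_V - 2q_M = 0, i.e. q_M = (159 - q_V)/2.
The leader anticipates this reaction. Substituting into P = 182 - Q gives P = 205/2 - (1/2)q_V, so π_V = (205/2 - (1/2)q_V)q_V - 47q_V.
Leader FOC: 111/2 - q_V = 0, so q_V = 111/2.
Then q_M = (159 - 111/2)/2 = 207/4.

55.50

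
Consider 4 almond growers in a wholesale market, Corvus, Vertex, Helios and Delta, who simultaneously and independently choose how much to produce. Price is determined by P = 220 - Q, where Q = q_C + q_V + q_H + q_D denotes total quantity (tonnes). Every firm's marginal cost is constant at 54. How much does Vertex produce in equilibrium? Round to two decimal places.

Each firm earns π_i = (220 - Q)q_i - 54q_i.
Setting ∂π_i/∂q_i = 0 with rivals' quantities fixed: 166 - 2q_i - Σ_{j≠i} q_j = 0.
By symmetry each firm produces the same amount; substituting Σ_{j≠i} q_j = 3q_i yields q_i = 166/5.

33.20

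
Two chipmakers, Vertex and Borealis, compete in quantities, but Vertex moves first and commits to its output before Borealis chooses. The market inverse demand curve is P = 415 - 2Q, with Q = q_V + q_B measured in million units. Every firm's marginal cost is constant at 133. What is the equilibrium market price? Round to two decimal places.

The follower Borealis best-responds to any q_V: π_B = (415 - 2Q)q_B - 133q_B.
∂π_B/∂q_B = 282 - 2q_V - 4q_B = 0 gives the reaction function q_B = (282 - 2q_V)/4.
The leader anticipates this reaction. Substituting into P = 415 - 2Q gives P = 274 - q_V, so π_V = (274 - q_V)q_V - 133q_V.
Leader FOC: 141 - 2q_V = 0, so q_V = 141/2.
Then q_B = (282 - 2·(141/2))/4 = 141/4.
Total output Q = 423/4, so price P = 415 - 2·(423/4) = 407/2.

203.50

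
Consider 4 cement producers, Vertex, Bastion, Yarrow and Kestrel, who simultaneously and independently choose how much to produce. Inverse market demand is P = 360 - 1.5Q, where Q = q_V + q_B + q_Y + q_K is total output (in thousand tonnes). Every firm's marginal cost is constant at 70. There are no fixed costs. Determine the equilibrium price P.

128

A representative firm's profit is π_i = q_i(360 - 1.5Q) - 70q_i.
First-order condition (treating rivals' output as given): 290 - 3q_i - (3/2)·Σ_{j≠i} q_j = 0.
By symmetry each firm produces the same amount; substituting Σ_{j≠i} q_j = 3q_i yields q_i = 290/(15/2) = 116/3.
Total output Q = 464/3, so price P = 360 - (3/2)·(464/3) = 128.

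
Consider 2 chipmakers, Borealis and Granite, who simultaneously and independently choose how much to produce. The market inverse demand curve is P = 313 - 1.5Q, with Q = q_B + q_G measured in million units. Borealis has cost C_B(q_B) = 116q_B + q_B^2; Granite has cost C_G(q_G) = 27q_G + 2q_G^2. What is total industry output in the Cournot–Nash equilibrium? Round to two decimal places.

Borealis's profit: π_B = (313 - 1.5Q)q_B - (116q_B + q_B²). Setting ∂π_B/∂q_B = 0: 197 - 5q_B - (3/2)(q_G) = 0.
Granite's profit: π_G = (313 - 1.5Q)q_G - (27q_G + 2q_G²). Setting ∂π_G/∂q_G = 0: 286 - 7q_G - (3/2)(q_B) = 0.
Best responses: q_B = (197 - (3/2)q_G)/5, q_G = (286 - (3/2)q_B)/7.
Solving the pair: q_B = 29.0076, q_G = 34.6412.
Total output Q = 29.0076 + 34.6412 = 63.6489.

63.65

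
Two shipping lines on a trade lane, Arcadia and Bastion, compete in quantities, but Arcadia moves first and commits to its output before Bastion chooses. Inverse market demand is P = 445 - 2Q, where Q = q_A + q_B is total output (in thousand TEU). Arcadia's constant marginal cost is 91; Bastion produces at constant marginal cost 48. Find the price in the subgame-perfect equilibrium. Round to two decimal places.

168.75

The follower Bastion best-responds to any q_A: π_B = (445 - 2Q)q_B - 48q_B.
∂π_B/∂q_B = 397 - 2q_A - 4q_B = 0 gives the reaction function q_B = (397 - 2q_A)/4.
The leader anticipates this reaction. Substituting into P = 445 - 2Q gives P = 493/2 - q_A, so π_A = (493/2 - q_A)q_A - 91q_A.
Leader FOC: 311/2 - 2q_A = 0, so q_A = 311/4.
Then q_B = (397 - 2·(311/4))/4 = 483/8.
Total output Q = 1105/8, so price P = 445 - 2·(1105/8) = 675/4.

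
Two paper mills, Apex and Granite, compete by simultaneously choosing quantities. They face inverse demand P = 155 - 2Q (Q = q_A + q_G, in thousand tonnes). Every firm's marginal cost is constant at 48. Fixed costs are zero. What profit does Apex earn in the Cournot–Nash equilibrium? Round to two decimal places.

A representative firm's profit is π_i = q_i(155 - 2Q) - 48q_i.
First-order condition (treating rivals' output as given): 107 - 4q_i - 2q_j = 0.
By symmetry each firm produces the same amount; substituting q_j = q_i yields q_i = 107/6.
Price P = 155 - 2·(107/3) = 251/3.
Apex's profit: (251/3 - 48)·(107/6) = 636.0556.

636.06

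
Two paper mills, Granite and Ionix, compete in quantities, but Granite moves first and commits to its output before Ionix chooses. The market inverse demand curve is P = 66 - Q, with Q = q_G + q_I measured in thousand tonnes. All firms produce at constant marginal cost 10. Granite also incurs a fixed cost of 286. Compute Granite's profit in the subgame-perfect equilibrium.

106

The follower Ionix best-responds to any q_G: π_I = (66 - Q)q_I - 10q_I.
∂π_I/∂q_I = 56 - q_G - 2q_I = 0 gives the reaction function q_I = (56 - q_G)/2.
Granite substitutes q_I(q_G) into its own profit: π_G = q_G(66 - q_G - (56 - q_G)/2) - 10q_G = (38 - (1/2)q_G)q_G - 10q_G.
The leader's first-order condition 28 - q_G = 0 yields q_G = 28.
Then q_I = (56 - 28)/2 = 14.
Price P = 66 - 42 = 24.
Granite's profit: (24 - 10)·28 - 286 = 106.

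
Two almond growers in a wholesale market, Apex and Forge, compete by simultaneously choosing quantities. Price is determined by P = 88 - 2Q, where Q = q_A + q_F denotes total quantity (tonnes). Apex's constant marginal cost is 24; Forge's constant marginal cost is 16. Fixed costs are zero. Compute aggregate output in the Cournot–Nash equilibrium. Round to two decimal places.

Apex's profit: π_A = (88 - 2Q)q_A - (24q_A). Setting ∂π_A/∂q_A = 0: 64 - 4q_A - 2(q_F) = 0.
Forge's first-order condition: 72 - 4q_F - 2(q_A) = 0.
So q_A = (64 - 2q_F)/4 and q_F = (72 - 2q_A)/4.
Solving the pair: q_A = 28/3, q_F = 40/3.
Total output Q = 28/3 + 40/3 = 68/3.

22.67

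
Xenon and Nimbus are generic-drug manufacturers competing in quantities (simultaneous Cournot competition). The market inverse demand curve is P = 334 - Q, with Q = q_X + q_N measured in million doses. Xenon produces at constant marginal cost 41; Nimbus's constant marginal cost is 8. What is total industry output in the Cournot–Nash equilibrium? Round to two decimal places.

Xenon's profit: π_X = (334 - Q)q_X - (41q_X). Setting ∂π_X/∂q_X = 0: 293 - 2q_X - (q_N) = 0.
Nimbus's profit: π_N = (334 - Q)q_N - (8q_N). Setting ∂π_N/∂q_N = 0: 326 - 2q_N - (q_X) = 0.
So q_X = (293 - q_N)/2 and q_N = (326 - q_X)/2.
Substituting one into the other gives q_X = 260/3 and q_N = 359/3.
Total output Q = 260/3 + 359/3 = 619/3.

206.33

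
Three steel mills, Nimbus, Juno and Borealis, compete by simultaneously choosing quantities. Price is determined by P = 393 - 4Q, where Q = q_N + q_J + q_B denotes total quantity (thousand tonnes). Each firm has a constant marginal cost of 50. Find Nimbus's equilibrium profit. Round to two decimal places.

1838.27

Each firm earns π_i = (393 - 4Q)q_i - 50q_i.
First-order condition (treating rivals' output as given): 343 - 8q_i - 4·Σ_{j≠i} q_j = 0.
With identical firms every q_j equals q_i, so Σ_{j≠i} q_j = 2q_i and 343 = 16q_i, giving q_i = 343/16.
Price P = 393 - 4·(1029/16) = 543/4.
Nimbus's profit: (543/4 - 50)·(343/16) = 1838.2656.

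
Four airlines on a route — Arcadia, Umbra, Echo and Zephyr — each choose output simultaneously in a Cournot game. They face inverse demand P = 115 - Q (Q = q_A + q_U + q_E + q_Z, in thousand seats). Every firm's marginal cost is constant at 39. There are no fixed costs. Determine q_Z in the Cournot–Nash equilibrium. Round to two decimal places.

Each firm earns π_i = (115 - Q)q_i - 39q_i.
Setting ∂π_i/∂q_i = 0 with rivals' quantities fixed: 76 - 2q_i - Σ_{j≠i} q_j = 0.
By symmetry each firm produces the same amount; substituting Σ_{j≠i} q_j = 3q_i yields q_i = 76/5.

15.20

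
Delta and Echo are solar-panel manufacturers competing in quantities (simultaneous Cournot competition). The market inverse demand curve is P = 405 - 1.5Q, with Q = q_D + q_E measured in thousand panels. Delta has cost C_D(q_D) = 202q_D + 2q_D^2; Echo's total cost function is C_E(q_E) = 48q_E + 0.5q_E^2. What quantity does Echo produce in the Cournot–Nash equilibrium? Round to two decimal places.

85.22

Delta's profit: π_D = (405 - 1.5Q)q_D - (202q_D + 2q_D²). Setting ∂π_D/∂q_D = 0: 203 - 7q_D - (3/2)(q_E) = 0.
Echo's first-order condition: 357 - 4q_E - (3/2)(q_D) = 0.
So q_D = (203 - (3/2)q_E)/7 and q_E = (357 - (3/2)q_D)/4.
Substituting one into the other gives q_D = 1106/103 and q_E = 85.2233.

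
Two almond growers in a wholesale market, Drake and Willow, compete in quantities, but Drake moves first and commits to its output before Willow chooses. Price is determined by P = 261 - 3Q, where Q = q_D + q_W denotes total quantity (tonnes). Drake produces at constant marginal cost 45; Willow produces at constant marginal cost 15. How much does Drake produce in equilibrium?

The follower Willow best-responds to any q_D: π_W = (261 - 3Q)q_W - 15q_W.
∂π_W/∂q_W = 246 - 3q_D - 6q_W = 0 gives the reaction function q_W = (246 - 3q_D)/6.
The leader anticipates this reaction. Substituting into P = 261 - 3Q gives P = 138 - (3/2)q_D, so π_D = (138 - (3/2)q_D)q_D - 45q_D.
Maximising: ∂π_D/∂q_D = 93 - 3q_D = 0, giving q_D = 31.
Then q_W = (246 - 3·31)/6 = 51/2.

31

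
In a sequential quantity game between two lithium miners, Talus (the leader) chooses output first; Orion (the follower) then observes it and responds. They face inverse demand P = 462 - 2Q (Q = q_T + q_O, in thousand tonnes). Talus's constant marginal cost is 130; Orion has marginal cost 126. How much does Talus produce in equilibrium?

82

Solve by backward induction. Given q_T, the follower Orion maximises π_O = (462 - 2q_T - 2q_O)q_O - 126q_O.
Follower FOC: 336 - 2q_T - 4q_O = 0, so q_O(q_T) = (336 - 2q_T)/4.
Talus substitutes q_O(q_T) into its own profit: π_T = q_T(462 - 2q_T - (336 - 2q_T)/2) - 130q_T = (294 - q_T)q_T - 130q_T.
The leader's first-order condition 164 - 2q_T = 0 yields q_T = 82.
Then q_O = (336 - 2·82)/4 = 43.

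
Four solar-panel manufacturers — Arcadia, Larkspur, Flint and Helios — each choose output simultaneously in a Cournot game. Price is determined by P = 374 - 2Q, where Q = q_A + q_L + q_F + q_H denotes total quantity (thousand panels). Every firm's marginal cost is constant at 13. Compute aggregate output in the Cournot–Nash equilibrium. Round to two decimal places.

Each firm earns π_i = (374 - 2Q)q_i - 13q_i.
Setting ∂π_i/∂q_i = 0 with rivals' quantities fixed: 361 - 4q_i - 2·Σ_{j≠i} q_j = 0.
By symmetry each firm produces the same amount; substituting Σ_{j≠i} q_j = 3q_i yields q_i = 361/10.
Total output Q = 361/10 + 361/10 + 361/10 + 361/10 = 722/5.

144.40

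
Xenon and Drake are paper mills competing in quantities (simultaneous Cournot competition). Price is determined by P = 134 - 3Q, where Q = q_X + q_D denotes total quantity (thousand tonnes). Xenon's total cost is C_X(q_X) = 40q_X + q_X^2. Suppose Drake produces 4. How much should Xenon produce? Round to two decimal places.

With the rival's output fixed at 4, Xenon's profit is π_X = (134 - 3·4 - 3q_X)q_X - (40q_X + q_X²) = (122 - 3q_X)q_X - (40q_X + q_X²).
∂π_X/∂q_X = 82 - 8q_X = 0, so q_X = 41/4.

10.25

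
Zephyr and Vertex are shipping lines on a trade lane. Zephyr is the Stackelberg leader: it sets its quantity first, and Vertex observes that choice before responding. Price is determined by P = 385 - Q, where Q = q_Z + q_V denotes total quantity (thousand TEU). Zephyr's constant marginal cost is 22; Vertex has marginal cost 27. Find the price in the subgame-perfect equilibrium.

114

The follower Vertex best-responds to any q_Z: π_V = (385 - Q)q_V - 27q_V.
∂π_V/∂q_V = 358 - q_Z - 2q_V = 0 gives the reaction function q_V = (358 - q_Z)/2.
The leader anticipates this reaction. Substituting into P = 385 - Q gives P = 206 - (1/2)q_Z, so π_Z = (206 - (1/2)q_Z)q_Z - 22q_Z.
Maximising: ∂π_Z/∂q_Z = 184 - q_Z = 0, giving q_Z = 184.
Then q_V = (358 - 184)/2 = 87.
Total output Q = 271, so price P = 385 - 271 = 114.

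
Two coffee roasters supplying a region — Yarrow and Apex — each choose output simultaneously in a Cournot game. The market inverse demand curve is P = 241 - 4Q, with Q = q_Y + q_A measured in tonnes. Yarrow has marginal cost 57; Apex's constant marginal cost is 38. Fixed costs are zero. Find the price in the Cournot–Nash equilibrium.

112

Yarrow's profit: π_Y = (241 - 4Q)q_Y - (57q_Y). Setting ∂π_Y/∂q_Y = 0: 184 - 8q_Y - 4(q_A) = 0.
Apex's first-order condition: 203 - 8q_A - 4(q_Y) = 0.
Rearranging gives the reaction functions q_Y = (184 - 4q_A)/8 and q_A = (203 - 4q_Y)/8.
Solving the pair: q_Y = 55/4, q_A = 37/2.
Total output Q = 129/4, so price P = 241 - 4·(129/4) = 112.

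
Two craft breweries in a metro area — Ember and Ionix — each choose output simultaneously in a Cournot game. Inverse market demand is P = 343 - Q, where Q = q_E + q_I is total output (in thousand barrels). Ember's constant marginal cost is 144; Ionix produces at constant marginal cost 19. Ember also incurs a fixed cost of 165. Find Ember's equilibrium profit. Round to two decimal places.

443.44

Ember's profit: π_E = (343 - Q)q_E - (144q_E). Setting ∂π_E/∂q_E = 0: 199 - 2q_E - (q_I) = 0.
Ionix's first-order condition: 324 - 2q_I - (q_E) = 0.
So q_E = (199 - q_I)/2 and q_I = (324 - q_E)/2.
Solving the pair: q_E = 74/3, q_I = 449/3.
Price P = 343 - 523/3 = 506/3.
Ember's profit: (506/3 - 144)·(74/3) - 165 = 443.4444.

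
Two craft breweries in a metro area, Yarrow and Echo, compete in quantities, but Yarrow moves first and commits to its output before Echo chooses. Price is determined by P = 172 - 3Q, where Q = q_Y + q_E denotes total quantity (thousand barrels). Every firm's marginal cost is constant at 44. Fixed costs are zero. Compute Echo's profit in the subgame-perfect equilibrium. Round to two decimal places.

The follower Echo best-responds to any q_Y: π_E = (172 - 3Q)q_E - 44q_E.
∂π_E/∂q_E = 128 - 3q_Y - 6q_E = 0 gives the reaction function q_E = (128 - 3q_Y)/6.
Yarrow substitutes q_E(q_Y) into its own profit: π_Y = q_Y(172 - 3q_Y - (128 - 3q_Y)/2) - 44q_Y = (108 - (3/2)q_Y)q_Y - 44q_Y.
Maximising: ∂π_Y/∂q_Y = 64 - 3q_Y = 0, giving q_Y = 64/3.
Then q_E = (128 - 3·(64/3))/6 = 32/3.
Price P = 172 - 3·32 = 76.
Echo's profit: (76 - 44)·(32/3) = 1024/3.

341.33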